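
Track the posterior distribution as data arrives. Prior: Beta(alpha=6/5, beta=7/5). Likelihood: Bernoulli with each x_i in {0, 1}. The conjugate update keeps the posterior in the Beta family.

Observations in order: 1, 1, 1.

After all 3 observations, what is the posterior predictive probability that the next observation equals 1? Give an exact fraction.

3/4

obs 1: x=1 → posterior Beta(11/5, 7/5)
obs 2: x=1 → posterior Beta(16/5, 7/5)
obs 3: x=1 → posterior Beta(21/5, 7/5)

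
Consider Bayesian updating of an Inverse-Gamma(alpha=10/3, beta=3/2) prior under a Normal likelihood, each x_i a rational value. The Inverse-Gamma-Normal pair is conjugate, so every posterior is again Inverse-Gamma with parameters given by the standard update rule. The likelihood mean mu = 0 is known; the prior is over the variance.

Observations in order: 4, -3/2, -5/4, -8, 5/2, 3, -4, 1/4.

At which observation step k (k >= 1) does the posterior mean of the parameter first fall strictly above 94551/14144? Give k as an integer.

obs 1: x=4 → posterior Inverse-Gamma(23/6, 19/2)
obs 2: x=-3/2 → posterior Inverse-Gamma(13/3, 85/8)
obs 3: x=-5/4 → posterior Inverse-Gamma(29/6, 365/32)
obs 4: x=-8 → posterior Inverse-Gamma(16/3, 1389/32)
obs 5: x=5/2 → posterior Inverse-Gamma(35/6, 1489/32)
obs 6: x=3 → posterior Inverse-Gamma(19/3, 1633/32)
obs 7: x=-4 → posterior Inverse-Gamma(41/6, 1889/32)
obs 8: x=1/4 → posterior Inverse-Gamma(22/3, 945/16)

k = 4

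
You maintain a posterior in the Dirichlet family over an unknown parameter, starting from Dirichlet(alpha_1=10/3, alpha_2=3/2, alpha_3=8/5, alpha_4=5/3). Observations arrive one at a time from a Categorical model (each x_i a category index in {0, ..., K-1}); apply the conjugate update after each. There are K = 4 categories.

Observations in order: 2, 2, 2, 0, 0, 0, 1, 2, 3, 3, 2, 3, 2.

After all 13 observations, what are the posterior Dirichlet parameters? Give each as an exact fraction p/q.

obs 1: x=2 → posterior Dirichlet(10/3, 3/2, 13/5, 5/3)
obs 2: x=2 → posterior Dirichlet(10/3, 3/2, 18/5, 5/3)
obs 3: x=2 → posterior Dirichlet(10/3, 3/2, 23/5, 5/3)
obs 4: x=0 → posterior Dirichlet(13/3, 3/2, 23/5, 5/3)
obs 5: x=0 → posterior Dirichlet(16/3, 3/2, 23/5, 5/3)
obs 6: x=0 → posterior Dirichlet(19/3, 3/2, 23/5, 5/3)
obs 7: x=1 → posterior Dirichlet(19/3, 5/2, 23/5, 5/3)
obs 8: x=2 → posterior Dirichlet(19/3, 5/2, 28/5, 5/3)
obs 9: x=3 → posterior Dirichlet(19/3, 5/2, 28/5, 8/3)
obs 10: x=3 → posterior Dirichlet(19/3, 5/2, 28/5, 11/3)
obs 11: x=2 → posterior Dirichlet(19/3, 5/2, 33/5, 11/3)
obs 12: x=3 → posterior Dirichlet(19/3, 5/2, 33/5, 14/3)
obs 13: x=2 → posterior Dirichlet(19/3, 5/2, 38/5, 14/3)

alpha_1=19/3, alpha_2=5/2, alpha_3=38/5, alpha_4=14/3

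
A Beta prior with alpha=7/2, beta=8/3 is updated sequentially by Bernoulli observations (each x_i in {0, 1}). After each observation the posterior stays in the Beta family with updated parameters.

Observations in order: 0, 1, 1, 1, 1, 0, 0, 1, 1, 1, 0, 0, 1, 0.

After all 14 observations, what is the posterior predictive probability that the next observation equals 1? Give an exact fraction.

obs 1: x=0 → posterior Beta(7/2, 11/3)
obs 2: x=1 → posterior Beta(9/2, 11/3)
obs 3: x=1 → posterior Beta(11/2, 11/3)
obs 4: x=1 → posterior Beta(13/2, 11/3)
obs 5: x=1 → posterior Beta(15/2, 11/3)
obs 6: x=0 → posterior Beta(15/2, 14/3)
obs 7: x=0 → posterior Beta(15/2, 17/3)
obs 8: x=1 → posterior Beta(17/2, 17/3)
obs 9: x=1 → posterior Beta(19/2, 17/3)
obs 10: x=1 → posterior Beta(21/2, 17/3)
obs 11: x=0 → posterior Beta(21/2, 20/3)
obs 12: x=0 → posterior Beta(21/2, 23/3)
obs 13: x=1 → posterior Beta(23/2, 23/3)
obs 14: x=0 → posterior Beta(23/2, 26/3)

69/121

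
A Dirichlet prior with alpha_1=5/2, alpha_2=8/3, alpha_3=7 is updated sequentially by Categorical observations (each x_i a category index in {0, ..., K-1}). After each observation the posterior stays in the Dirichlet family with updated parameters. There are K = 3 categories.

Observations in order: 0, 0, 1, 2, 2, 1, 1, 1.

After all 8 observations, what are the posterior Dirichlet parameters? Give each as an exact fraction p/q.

alpha_1=9/2, alpha_2=20/3, alpha_3=9

obs 1: x=0 → posterior Dirichlet(7/2, 8/3, 7)
obs 2: x=0 → posterior Dirichlet(9/2, 8/3, 7)
obs 3: x=1 → posterior Dirichlet(9/2, 11/3, 7)
obs 4: x=2 → posterior Dirichlet(9/2, 11/3, 8)
obs 5: x=2 → posterior Dirichlet(9/2, 11/3, 9)
obs 6: x=1 → posterior Dirichlet(9/2, 14/3, 9)
obs 7: x=1 → posterior Dirichlet(9/2, 17/3, 9)
obs 8: x=1 → posterior Dirichlet(9/2, 20/3, 9)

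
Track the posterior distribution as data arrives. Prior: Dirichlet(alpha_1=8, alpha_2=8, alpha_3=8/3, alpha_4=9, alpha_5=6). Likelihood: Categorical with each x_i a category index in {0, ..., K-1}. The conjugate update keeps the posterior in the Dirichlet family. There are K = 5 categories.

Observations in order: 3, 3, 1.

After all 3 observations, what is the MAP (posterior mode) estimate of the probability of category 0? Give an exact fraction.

obs 1: x=3 → posterior Dirichlet(8, 8, 8/3, 10, 6)
obs 2: x=3 → posterior Dirichlet(8, 8, 8/3, 11, 6)
obs 3: x=1 → posterior Dirichlet(8, 9, 8/3, 11, 6)

21/95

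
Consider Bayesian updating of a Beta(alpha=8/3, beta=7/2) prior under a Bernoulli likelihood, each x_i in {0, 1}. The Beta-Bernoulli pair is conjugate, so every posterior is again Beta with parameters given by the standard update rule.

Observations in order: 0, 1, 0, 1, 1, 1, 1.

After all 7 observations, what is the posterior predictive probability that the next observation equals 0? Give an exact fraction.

obs 1: x=0 → posterior Beta(8/3, 9/2)
obs 2: x=1 → posterior Beta(11/3, 9/2)
obs 3: x=0 → posterior Beta(11/3, 11/2)
obs 4: x=1 → posterior Beta(14/3, 11/2)
obs 5: x=1 → posterior Beta(17/3, 11/2)
obs 6: x=1 → posterior Beta(20/3, 11/2)
obs 7: x=1 → posterior Beta(23/3, 11/2)

33/79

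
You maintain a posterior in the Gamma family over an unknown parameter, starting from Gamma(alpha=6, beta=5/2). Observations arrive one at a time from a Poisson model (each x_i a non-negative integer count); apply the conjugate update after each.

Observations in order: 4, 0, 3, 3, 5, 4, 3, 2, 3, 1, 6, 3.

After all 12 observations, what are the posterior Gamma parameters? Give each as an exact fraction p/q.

obs 1: x=4 → posterior Gamma(10, 7/2)
obs 2: x=0 → posterior Gamma(10, 9/2)
obs 3: x=3 → posterior Gamma(13, 11/2)
obs 4: x=3 → posterior Gamma(16, 13/2)
obs 5: x=5 → posterior Gamma(21, 15/2)
obs 6: x=4 → posterior Gamma(25, 17/2)
obs 7: x=3 → posterior Gamma(28, 19/2)
obs 8: x=2 → posterior Gamma(30, 21/2)
obs 9: x=3 → posterior Gamma(33, 23/2)
obs 10: x=1 → posterior Gamma(34, 25/2)
obs 11: x=6 → posterior Gamma(40, 27/2)
obs 12: x=3 → posterior Gamma(43, 29/2)

alpha=43, beta=29/2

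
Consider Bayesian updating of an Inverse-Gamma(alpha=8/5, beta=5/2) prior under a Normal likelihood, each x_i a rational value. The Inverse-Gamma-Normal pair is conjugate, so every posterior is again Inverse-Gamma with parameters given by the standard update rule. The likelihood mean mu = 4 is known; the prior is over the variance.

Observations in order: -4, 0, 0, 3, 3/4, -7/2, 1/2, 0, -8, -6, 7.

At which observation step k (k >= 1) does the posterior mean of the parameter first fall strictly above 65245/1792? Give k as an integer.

k = 10

obs 1: x=-4 → posterior Inverse-Gamma(21/10, 69/2)
obs 2: x=0 → posterior Inverse-Gamma(13/5, 85/2)
obs 3: x=0 → posterior Inverse-Gamma(31/10, 101/2)
obs 4: x=3 → posterior Inverse-Gamma(18/5, 51)
obs 5: x=3/4 → posterior Inverse-Gamma(41/10, 1801/32)
obs 6: x=-7/2 → posterior Inverse-Gamma(23/5, 2701/32)
obs 7: x=1/2 → posterior Inverse-Gamma(51/10, 2897/32)
obs 8: x=0 → posterior Inverse-Gamma(28/5, 3153/32)
obs 9: x=-8 → posterior Inverse-Gamma(61/10, 5457/32)
obs 10: x=-6 → posterior Inverse-Gamma(33/5, 7057/32)
obs 11: x=7 → posterior Inverse-Gamma(71/10, 7201/32)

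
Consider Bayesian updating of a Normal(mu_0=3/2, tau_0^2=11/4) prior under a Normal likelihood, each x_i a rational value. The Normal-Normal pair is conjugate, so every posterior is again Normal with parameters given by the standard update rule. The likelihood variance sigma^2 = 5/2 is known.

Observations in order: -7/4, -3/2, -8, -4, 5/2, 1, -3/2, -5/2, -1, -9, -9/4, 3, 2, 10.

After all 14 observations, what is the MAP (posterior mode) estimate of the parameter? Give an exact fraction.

-32/41

obs 1: x=-7/4 → posterior Normal(-17/84, 55/42)
obs 2: x=-3/2 → posterior Normal(-83/128, 55/64)
obs 3: x=-8 → posterior Normal(-435/172, 55/86)
obs 4: x=-4 → posterior Normal(-611/216, 55/108)
obs 5: x=5/2 → posterior Normal(-501/260, 11/26)
obs 6: x=1 → posterior Normal(-457/304, 55/152)
obs 7: x=-3/2 → posterior Normal(-523/348, 55/174)
obs 8: x=-5/2 → posterior Normal(-633/392, 55/196)
obs 9: x=-1 → posterior Normal(-677/436, 55/218)
obs 10: x=-9 → posterior Normal(-1073/480, 11/48)
obs 11: x=-9/4 → posterior Normal(-293/131, 55/262)
obs 12: x=3 → posterior Normal(-130/71, 55/284)
obs 13: x=2 → posterior Normal(-14/9, 55/306)
obs 14: x=10 → posterior Normal(-32/41, 55/328)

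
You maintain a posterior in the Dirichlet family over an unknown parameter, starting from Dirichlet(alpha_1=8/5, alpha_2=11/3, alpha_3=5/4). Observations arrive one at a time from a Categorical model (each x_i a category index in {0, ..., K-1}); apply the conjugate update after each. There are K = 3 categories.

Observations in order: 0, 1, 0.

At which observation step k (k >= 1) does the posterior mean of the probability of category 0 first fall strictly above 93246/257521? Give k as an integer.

k = 3

obs 1: x=0 → posterior Dirichlet(13/5, 11/3, 5/4)
obs 2: x=1 → posterior Dirichlet(13/5, 14/3, 5/4)
obs 3: x=0 → posterior Dirichlet(18/5, 14/3, 5/4)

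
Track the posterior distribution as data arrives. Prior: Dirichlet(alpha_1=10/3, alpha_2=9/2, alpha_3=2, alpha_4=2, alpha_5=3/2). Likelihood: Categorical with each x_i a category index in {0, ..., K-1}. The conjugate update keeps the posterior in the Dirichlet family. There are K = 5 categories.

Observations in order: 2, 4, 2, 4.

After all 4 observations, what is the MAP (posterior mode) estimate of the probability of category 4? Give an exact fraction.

obs 1: x=2 → posterior Dirichlet(10/3, 9/2, 3, 2, 3/2)
obs 2: x=4 → posterior Dirichlet(10/3, 9/2, 3, 2, 5/2)
obs 3: x=2 → posterior Dirichlet(10/3, 9/2, 4, 2, 5/2)
obs 4: x=4 → posterior Dirichlet(10/3, 9/2, 4, 2, 7/2)

15/74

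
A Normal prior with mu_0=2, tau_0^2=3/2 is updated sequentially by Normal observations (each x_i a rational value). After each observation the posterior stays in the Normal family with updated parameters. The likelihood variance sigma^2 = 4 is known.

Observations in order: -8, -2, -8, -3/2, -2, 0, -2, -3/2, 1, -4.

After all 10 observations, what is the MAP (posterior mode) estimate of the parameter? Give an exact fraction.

-34/19

obs 1: x=-8 → posterior Normal(-8/11, 12/11)
obs 2: x=-2 → posterior Normal(-1, 6/7)
obs 3: x=-8 → posterior Normal(-38/17, 12/17)
obs 4: x=-3/2 → posterior Normal(-17/8, 3/5)
obs 5: x=-2 → posterior Normal(-97/46, 12/23)
obs 6: x=0 → posterior Normal(-97/52, 6/13)
obs 7: x=-2 → posterior Normal(-109/58, 12/29)
obs 8: x=-3/2 → posterior Normal(-59/32, 3/8)
obs 9: x=1 → posterior Normal(-8/5, 12/35)
obs 10: x=-4 → posterior Normal(-34/19, 6/19)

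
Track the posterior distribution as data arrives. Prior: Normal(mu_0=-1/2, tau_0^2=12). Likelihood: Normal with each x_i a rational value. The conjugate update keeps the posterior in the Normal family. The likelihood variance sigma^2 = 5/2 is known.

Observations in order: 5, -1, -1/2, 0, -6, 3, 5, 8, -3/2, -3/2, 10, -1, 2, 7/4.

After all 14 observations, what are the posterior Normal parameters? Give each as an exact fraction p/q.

obs 1: x=5 → posterior Normal(235/58, 60/29)
obs 2: x=-1 → posterior Normal(187/106, 60/53)
obs 3: x=-1/2 → posterior Normal(163/154, 60/77)
obs 4: x=0 → posterior Normal(163/202, 60/101)
obs 5: x=-6 → posterior Normal(-1/2, 12/25)
obs 6: x=3 → posterior Normal(19/298, 60/149)
obs 7: x=5 → posterior Normal(259/346, 60/173)
obs 8: x=8 → posterior Normal(643/394, 60/197)
obs 9: x=-3/2 → posterior Normal(571/442, 60/221)
obs 10: x=-3/2 → posterior Normal(499/490, 12/49)
obs 11: x=10 → posterior Normal(979/538, 60/269)
obs 12: x=-1 → posterior Normal(931/586, 60/293)
obs 13: x=2 → posterior Normal(1027/634, 60/317)
obs 14: x=7/4 → posterior Normal(101/62, 60/341)

mu_0=101/62, tau_0^2=60/341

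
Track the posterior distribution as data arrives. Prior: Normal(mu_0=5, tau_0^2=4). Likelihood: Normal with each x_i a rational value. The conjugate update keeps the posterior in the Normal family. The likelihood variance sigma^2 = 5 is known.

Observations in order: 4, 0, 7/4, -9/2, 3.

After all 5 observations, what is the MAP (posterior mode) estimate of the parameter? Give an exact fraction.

obs 1: x=4 → posterior Normal(41/9, 20/9)
obs 2: x=0 → posterior Normal(41/13, 20/13)
obs 3: x=7/4 → posterior Normal(48/17, 20/17)
obs 4: x=-9/2 → posterior Normal(10/7, 20/21)
obs 5: x=3 → posterior Normal(42/25, 4/5)

42/25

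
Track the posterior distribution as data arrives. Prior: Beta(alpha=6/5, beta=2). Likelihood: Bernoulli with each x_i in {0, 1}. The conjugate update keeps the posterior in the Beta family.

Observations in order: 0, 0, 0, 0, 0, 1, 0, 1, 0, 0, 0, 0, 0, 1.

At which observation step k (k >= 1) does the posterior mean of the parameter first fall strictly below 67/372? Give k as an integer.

obs 1: x=0 → posterior Beta(6/5, 3)
obs 2: x=0 → posterior Beta(6/5, 4)
obs 3: x=0 → posterior Beta(6/5, 5)
obs 4: x=0 → posterior Beta(6/5, 6)
obs 5: x=0 → posterior Beta(6/5, 7)
obs 6: x=1 → posterior Beta(11/5, 7)
obs 7: x=0 → posterior Beta(11/5, 8)
obs 8: x=1 → posterior Beta(16/5, 8)
obs 9: x=0 → posterior Beta(16/5, 9)
obs 10: x=0 → posterior Beta(16/5, 10)
obs 11: x=0 → posterior Beta(16/5, 11)
obs 12: x=0 → posterior Beta(16/5, 12)
obs 13: x=0 → posterior Beta(16/5, 13)
obs 14: x=1 → posterior Beta(21/5, 13)

k = 4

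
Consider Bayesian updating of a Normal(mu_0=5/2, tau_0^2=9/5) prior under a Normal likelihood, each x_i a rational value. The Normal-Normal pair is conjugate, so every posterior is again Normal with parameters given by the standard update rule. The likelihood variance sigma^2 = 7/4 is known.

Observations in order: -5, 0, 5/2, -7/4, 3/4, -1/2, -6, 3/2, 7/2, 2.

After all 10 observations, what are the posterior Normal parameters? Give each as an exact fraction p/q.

mu_0=-41/790, tau_0^2=63/395

obs 1: x=-5 → posterior Normal(-185/142, 63/71)
obs 2: x=0 → posterior Normal(-185/214, 63/107)
obs 3: x=5/2 → posterior Normal(-5/286, 63/143)
obs 4: x=-7/4 → posterior Normal(-131/358, 63/179)
obs 5: x=3/4 → posterior Normal(-77/430, 63/215)
obs 6: x=-1/2 → posterior Normal(-113/502, 63/251)
obs 7: x=-6 → posterior Normal(-545/574, 9/41)
obs 8: x=3/2 → posterior Normal(-23/34, 63/323)
obs 9: x=7/2 → posterior Normal(-185/718, 63/359)
obs 10: x=2 → posterior Normal(-41/790, 63/395)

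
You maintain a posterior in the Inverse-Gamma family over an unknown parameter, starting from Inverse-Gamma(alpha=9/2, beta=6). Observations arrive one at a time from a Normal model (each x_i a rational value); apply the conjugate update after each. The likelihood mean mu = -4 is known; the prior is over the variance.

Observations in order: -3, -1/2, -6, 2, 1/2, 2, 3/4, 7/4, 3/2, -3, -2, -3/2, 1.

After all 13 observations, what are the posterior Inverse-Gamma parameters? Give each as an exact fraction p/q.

obs 1: x=-3 → posterior Inverse-Gamma(5, 13/2)
obs 2: x=-1/2 → posterior Inverse-Gamma(11/2, 101/8)
obs 3: x=-6 → posterior Inverse-Gamma(6, 117/8)
obs 4: x=2 → posterior Inverse-Gamma(13/2, 261/8)
obs 5: x=1/2 → posterior Inverse-Gamma(7, 171/4)
obs 6: x=2 → posterior Inverse-Gamma(15/2, 243/4)
obs 7: x=3/4 → posterior Inverse-Gamma(8, 2305/32)
obs 8: x=7/4 → posterior Inverse-Gamma(17/2, 1417/16)
obs 9: x=3/2 → posterior Inverse-Gamma(9, 1659/16)
obs 10: x=-3 → posterior Inverse-Gamma(19/2, 1667/16)
obs 11: x=-2 → posterior Inverse-Gamma(10, 1699/16)
obs 12: x=-3/2 → posterior Inverse-Gamma(21/2, 1749/16)
obs 13: x=1 → posterior Inverse-Gamma(11, 1949/16)

alpha=11, beta=1949/16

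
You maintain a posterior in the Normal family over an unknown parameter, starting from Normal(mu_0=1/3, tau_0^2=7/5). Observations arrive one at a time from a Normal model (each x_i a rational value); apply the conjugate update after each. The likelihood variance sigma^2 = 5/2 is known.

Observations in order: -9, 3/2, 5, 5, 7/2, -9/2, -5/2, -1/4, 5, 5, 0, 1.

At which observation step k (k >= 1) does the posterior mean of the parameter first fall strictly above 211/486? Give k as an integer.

obs 1: x=-9 → posterior Normal(-353/117, 35/39)
obs 2: x=3/2 → posterior Normal(-290/159, 35/53)
obs 3: x=5 → posterior Normal(-80/201, 35/67)
obs 4: x=5 → posterior Normal(130/243, 35/81)
obs 5: x=7/2 → posterior Normal(277/285, 7/19)
obs 6: x=-9/2 → posterior Normal(88/327, 35/109)
obs 7: x=-5/2 → posterior Normal(-17/369, 35/123)
obs 8: x=-1/4 → posterior Normal(-55/822, 35/137)
obs 9: x=5 → posterior Normal(365/906, 35/151)
obs 10: x=5 → posterior Normal(157/198, 7/33)
obs 11: x=0 → posterior Normal(785/1074, 35/179)
obs 12: x=1 → posterior Normal(869/1158, 35/193)

k = 4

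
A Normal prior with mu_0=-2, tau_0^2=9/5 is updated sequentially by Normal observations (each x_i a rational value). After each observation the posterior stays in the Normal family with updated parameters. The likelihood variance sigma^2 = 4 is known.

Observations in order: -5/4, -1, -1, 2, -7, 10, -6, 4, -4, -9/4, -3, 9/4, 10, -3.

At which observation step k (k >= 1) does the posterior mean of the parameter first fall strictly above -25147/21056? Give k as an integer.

k = 4

obs 1: x=-5/4 → posterior Normal(-205/116, 36/29)
obs 2: x=-1 → posterior Normal(-241/152, 18/19)
obs 3: x=-1 → posterior Normal(-277/188, 36/47)
obs 4: x=2 → posterior Normal(-205/224, 9/14)
obs 5: x=-7 → posterior Normal(-457/260, 36/65)
obs 6: x=10 → posterior Normal(-97/296, 18/37)
obs 7: x=-6 → posterior Normal(-313/332, 36/83)
obs 8: x=4 → posterior Normal(-169/368, 9/23)
obs 9: x=-4 → posterior Normal(-313/404, 36/101)
obs 10: x=-9/4 → posterior Normal(-197/220, 18/55)
obs 11: x=-3 → posterior Normal(-251/238, 36/119)
obs 12: x=9/4 → posterior Normal(-421/512, 9/32)
obs 13: x=10 → posterior Normal(-61/548, 36/137)
obs 14: x=-3 → posterior Normal(-169/584, 18/73)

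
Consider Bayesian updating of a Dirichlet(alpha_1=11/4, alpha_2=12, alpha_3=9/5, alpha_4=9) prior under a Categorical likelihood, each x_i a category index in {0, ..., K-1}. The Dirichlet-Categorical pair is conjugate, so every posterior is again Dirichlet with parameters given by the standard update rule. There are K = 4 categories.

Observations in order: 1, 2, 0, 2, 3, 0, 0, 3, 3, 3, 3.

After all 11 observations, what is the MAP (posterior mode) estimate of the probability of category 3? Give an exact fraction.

260/651

obs 1: x=1 → posterior Dirichlet(11/4, 13, 9/5, 9)
obs 2: x=2 → posterior Dirichlet(11/4, 13, 14/5, 9)
obs 3: x=0 → posterior Dirichlet(15/4, 13, 14/5, 9)
obs 4: x=2 → posterior Dirichlet(15/4, 13, 19/5, 9)
obs 5: x=3 → posterior Dirichlet(15/4, 13, 19/5, 10)
obs 6: x=0 → posterior Dirichlet(19/4, 13, 19/5, 10)
obs 7: x=0 → posterior Dirichlet(23/4, 13, 19/5, 10)
obs 8: x=3 → posterior Dirichlet(23/4, 13, 19/5, 11)
obs 9: x=3 → posterior Dirichlet(23/4, 13, 19/5, 12)
obs 10: x=3 → posterior Dirichlet(23/4, 13, 19/5, 13)
obs 11: x=3 → posterior Dirichlet(23/4, 13, 19/5, 14)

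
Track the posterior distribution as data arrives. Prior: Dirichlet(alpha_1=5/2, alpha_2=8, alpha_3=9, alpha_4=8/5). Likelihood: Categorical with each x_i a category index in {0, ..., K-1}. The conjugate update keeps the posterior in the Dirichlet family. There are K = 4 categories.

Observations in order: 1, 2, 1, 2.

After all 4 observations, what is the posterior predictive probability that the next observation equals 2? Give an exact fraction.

110/251

obs 1: x=1 → posterior Dirichlet(5/2, 9, 9, 8/5)
obs 2: x=2 → posterior Dirichlet(5/2, 9, 10, 8/5)
obs 3: x=1 → posterior Dirichlet(5/2, 10, 10, 8/5)
obs 4: x=2 → posterior Dirichlet(5/2, 10, 11, 8/5)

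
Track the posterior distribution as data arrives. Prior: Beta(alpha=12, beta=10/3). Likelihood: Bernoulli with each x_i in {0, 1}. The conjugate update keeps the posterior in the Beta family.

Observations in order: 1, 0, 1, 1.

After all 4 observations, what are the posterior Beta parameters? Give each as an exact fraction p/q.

obs 1: x=1 → posterior Beta(13, 10/3)
obs 2: x=0 → posterior Beta(13, 13/3)
obs 3: x=1 → posterior Beta(14, 13/3)
obs 4: x=1 → posterior Beta(15, 13/3)

alpha=15, beta=13/3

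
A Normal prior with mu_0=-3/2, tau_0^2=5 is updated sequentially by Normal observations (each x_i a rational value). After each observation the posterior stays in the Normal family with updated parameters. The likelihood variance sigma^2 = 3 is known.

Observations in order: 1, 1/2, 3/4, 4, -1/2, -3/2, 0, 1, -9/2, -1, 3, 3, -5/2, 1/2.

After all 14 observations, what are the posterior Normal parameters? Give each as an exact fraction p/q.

mu_0=57/292, tau_0^2=15/73

obs 1: x=1 → posterior Normal(1/16, 15/8)
obs 2: x=1/2 → posterior Normal(3/13, 15/13)
obs 3: x=3/4 → posterior Normal(3/8, 5/6)
obs 4: x=4 → posterior Normal(107/92, 15/23)
obs 5: x=-1/2 → posterior Normal(97/112, 15/28)
obs 6: x=-3/2 → posterior Normal(67/132, 5/11)
obs 7: x=0 → posterior Normal(67/152, 15/38)
obs 8: x=1 → posterior Normal(87/172, 15/43)
obs 9: x=-9/2 → posterior Normal(-1/64, 5/16)
obs 10: x=-1 → posterior Normal(-23/212, 15/53)
obs 11: x=3 → posterior Normal(37/232, 15/58)
obs 12: x=3 → posterior Normal(97/252, 5/21)
obs 13: x=-5/2 → posterior Normal(47/272, 15/68)
obs 14: x=1/2 → posterior Normal(57/292, 15/73)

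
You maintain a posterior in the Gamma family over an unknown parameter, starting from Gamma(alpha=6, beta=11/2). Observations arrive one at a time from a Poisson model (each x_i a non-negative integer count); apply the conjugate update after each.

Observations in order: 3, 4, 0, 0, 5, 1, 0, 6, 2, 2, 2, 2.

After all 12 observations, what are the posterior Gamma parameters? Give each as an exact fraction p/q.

obs 1: x=3 → posterior Gamma(9, 13/2)
obs 2: x=4 → posterior Gamma(13, 15/2)
obs 3: x=0 → posterior Gamma(13, 17/2)
obs 4: x=0 → posterior Gamma(13, 19/2)
obs 5: x=5 → posterior Gamma(18, 21/2)
obs 6: x=1 → posterior Gamma(19, 23/2)
obs 7: x=0 → posterior Gamma(19, 25/2)
obs 8: x=6 → posterior Gamma(25, 27/2)
obs 9: x=2 → posterior Gamma(27, 29/2)
obs 10: x=2 → posterior Gamma(29, 31/2)
obs 11: x=2 → posterior Gamma(31, 33/2)
obs 12: x=2 → posterior Gamma(33, 35/2)

alpha=33, beta=35/2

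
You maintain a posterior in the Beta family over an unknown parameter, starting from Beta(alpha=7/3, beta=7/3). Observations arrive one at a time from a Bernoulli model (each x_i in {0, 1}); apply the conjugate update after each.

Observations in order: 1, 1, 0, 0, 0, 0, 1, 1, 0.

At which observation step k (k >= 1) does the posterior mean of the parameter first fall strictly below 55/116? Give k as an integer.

obs 1: x=1 → posterior Beta(10/3, 7/3)
obs 2: x=1 → posterior Beta(13/3, 7/3)
obs 3: x=0 → posterior Beta(13/3, 10/3)
obs 4: x=0 → posterior Beta(13/3, 13/3)
obs 5: x=0 → posterior Beta(13/3, 16/3)
obs 6: x=0 → posterior Beta(13/3, 19/3)
obs 7: x=1 → posterior Beta(16/3, 19/3)
obs 8: x=1 → posterior Beta(19/3, 19/3)
obs 9: x=0 → posterior Beta(19/3, 22/3)

k = 5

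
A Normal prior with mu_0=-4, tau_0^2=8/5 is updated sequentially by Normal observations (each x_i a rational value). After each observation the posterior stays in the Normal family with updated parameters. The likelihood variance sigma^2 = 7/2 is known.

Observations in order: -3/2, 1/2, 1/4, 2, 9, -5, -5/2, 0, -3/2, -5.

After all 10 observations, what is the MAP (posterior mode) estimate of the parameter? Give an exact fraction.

obs 1: x=-3/2 → posterior Normal(-164/51, 56/51)
obs 2: x=1/2 → posterior Normal(-156/67, 56/67)
obs 3: x=1/4 → posterior Normal(-152/83, 56/83)
obs 4: x=2 → posterior Normal(-40/33, 56/99)
obs 5: x=9 → posterior Normal(24/115, 56/115)
obs 6: x=-5 → posterior Normal(-56/131, 56/131)
obs 7: x=-5/2 → posterior Normal(-32/49, 8/21)
obs 8: x=0 → posterior Normal(-96/163, 56/163)
obs 9: x=-3/2 → posterior Normal(-120/179, 56/179)
obs 10: x=-5 → posterior Normal(-40/39, 56/195)

-40/39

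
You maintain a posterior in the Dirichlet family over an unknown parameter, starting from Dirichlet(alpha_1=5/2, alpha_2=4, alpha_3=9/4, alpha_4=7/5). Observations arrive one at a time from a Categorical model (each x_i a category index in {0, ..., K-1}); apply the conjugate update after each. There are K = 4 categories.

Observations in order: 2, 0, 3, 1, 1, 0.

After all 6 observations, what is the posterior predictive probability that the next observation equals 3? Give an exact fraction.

obs 1: x=2 → posterior Dirichlet(5/2, 4, 13/4, 7/5)
obs 2: x=0 → posterior Dirichlet(7/2, 4, 13/4, 7/5)
obs 3: x=3 → posterior Dirichlet(7/2, 4, 13/4, 12/5)
obs 4: x=1 → posterior Dirichlet(7/2, 5, 13/4, 12/5)
obs 5: x=1 → posterior Dirichlet(7/2, 6, 13/4, 12/5)
obs 6: x=0 → posterior Dirichlet(9/2, 6, 13/4, 12/5)

48/323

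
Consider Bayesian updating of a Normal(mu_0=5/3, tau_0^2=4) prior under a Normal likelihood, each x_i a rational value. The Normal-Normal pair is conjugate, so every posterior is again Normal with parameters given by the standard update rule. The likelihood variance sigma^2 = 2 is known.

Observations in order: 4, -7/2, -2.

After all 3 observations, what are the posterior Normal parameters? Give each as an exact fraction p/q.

obs 1: x=4 → posterior Normal(29/9, 4/3)
obs 2: x=-7/2 → posterior Normal(8/15, 4/5)
obs 3: x=-2 → posterior Normal(-4/21, 4/7)

mu_0=-4/21, tau_0^2=4/7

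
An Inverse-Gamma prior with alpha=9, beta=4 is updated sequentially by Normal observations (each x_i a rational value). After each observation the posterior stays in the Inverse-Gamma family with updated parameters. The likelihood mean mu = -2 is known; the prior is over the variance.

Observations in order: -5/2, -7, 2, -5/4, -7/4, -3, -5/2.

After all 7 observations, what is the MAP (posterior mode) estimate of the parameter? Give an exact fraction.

409/216

obs 1: x=-5/2 → posterior Inverse-Gamma(19/2, 33/8)
obs 2: x=-7 → posterior Inverse-Gamma(10, 133/8)
obs 3: x=2 → posterior Inverse-Gamma(21/2, 197/8)
obs 4: x=-5/4 → posterior Inverse-Gamma(11, 797/32)
obs 5: x=-7/4 → posterior Inverse-Gamma(23/2, 399/16)
obs 6: x=-3 → posterior Inverse-Gamma(12, 407/16)
obs 7: x=-5/2 → posterior Inverse-Gamma(25/2, 409/16)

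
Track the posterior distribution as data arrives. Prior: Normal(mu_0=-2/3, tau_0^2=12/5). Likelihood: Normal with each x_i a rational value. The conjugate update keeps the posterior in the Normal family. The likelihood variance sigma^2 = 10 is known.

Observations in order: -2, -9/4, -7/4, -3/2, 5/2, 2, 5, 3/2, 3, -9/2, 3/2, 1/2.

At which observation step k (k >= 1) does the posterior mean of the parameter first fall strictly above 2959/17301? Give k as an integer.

k = 9

obs 1: x=-2 → posterior Normal(-86/93, 60/31)
obs 2: x=-9/4 → posterior Normal(-253/222, 60/37)
obs 3: x=-7/4 → posterior Normal(-158/129, 60/43)
obs 4: x=-3/2 → posterior Normal(-185/147, 60/49)
obs 5: x=5/2 → posterior Normal(-28/33, 12/11)
obs 6: x=2 → posterior Normal(-104/183, 60/61)
obs 7: x=5 → posterior Normal(-14/201, 60/67)
obs 8: x=3/2 → posterior Normal(13/219, 60/73)
obs 9: x=3 → posterior Normal(67/237, 60/79)
obs 10: x=-9/2 → posterior Normal(-14/255, 12/17)
obs 11: x=3/2 → posterior Normal(1/21, 60/91)
obs 12: x=1/2 → posterior Normal(22/291, 60/97)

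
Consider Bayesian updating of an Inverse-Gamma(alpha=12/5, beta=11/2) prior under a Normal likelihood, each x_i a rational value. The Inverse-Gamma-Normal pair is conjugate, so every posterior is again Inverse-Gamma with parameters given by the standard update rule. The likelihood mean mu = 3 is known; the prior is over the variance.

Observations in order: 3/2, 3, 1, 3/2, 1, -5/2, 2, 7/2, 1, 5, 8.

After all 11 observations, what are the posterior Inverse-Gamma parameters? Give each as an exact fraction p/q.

alpha=79/10, beta=44

obs 1: x=3/2 → posterior Inverse-Gamma(29/10, 53/8)
obs 2: x=3 → posterior Inverse-Gamma(17/5, 53/8)
obs 3: x=1 → posterior Inverse-Gamma(39/10, 69/8)
obs 4: x=3/2 → posterior Inverse-Gamma(22/5, 39/4)
obs 5: x=1 → posterior Inverse-Gamma(49/10, 47/4)
obs 6: x=-5/2 → posterior Inverse-Gamma(27/5, 215/8)
obs 7: x=2 → posterior Inverse-Gamma(59/10, 219/8)
obs 8: x=7/2 → posterior Inverse-Gamma(32/5, 55/2)
obs 9: x=1 → posterior Inverse-Gamma(69/10, 59/2)
obs 10: x=5 → posterior Inverse-Gamma(37/5, 63/2)
obs 11: x=8 → posterior Inverse-Gamma(79/10, 44)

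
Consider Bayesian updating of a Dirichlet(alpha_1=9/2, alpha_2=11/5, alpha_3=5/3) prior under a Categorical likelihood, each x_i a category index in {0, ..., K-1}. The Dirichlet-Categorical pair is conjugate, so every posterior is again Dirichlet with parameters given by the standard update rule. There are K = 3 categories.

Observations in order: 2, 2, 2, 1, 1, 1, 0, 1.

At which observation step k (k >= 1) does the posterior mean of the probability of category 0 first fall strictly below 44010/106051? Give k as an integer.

k = 3

obs 1: x=2 → posterior Dirichlet(9/2, 11/5, 8/3)
obs 2: x=2 → posterior Dirichlet(9/2, 11/5, 11/3)
obs 3: x=2 → posterior Dirichlet(9/2, 11/5, 14/3)
obs 4: x=1 → posterior Dirichlet(9/2, 16/5, 14/3)
obs 5: x=1 → posterior Dirichlet(9/2, 21/5, 14/3)
obs 6: x=1 → posterior Dirichlet(9/2, 26/5, 14/3)
obs 7: x=0 → posterior Dirichlet(11/2, 26/5, 14/3)
obs 8: x=1 → posterior Dirichlet(11/2, 31/5, 14/3)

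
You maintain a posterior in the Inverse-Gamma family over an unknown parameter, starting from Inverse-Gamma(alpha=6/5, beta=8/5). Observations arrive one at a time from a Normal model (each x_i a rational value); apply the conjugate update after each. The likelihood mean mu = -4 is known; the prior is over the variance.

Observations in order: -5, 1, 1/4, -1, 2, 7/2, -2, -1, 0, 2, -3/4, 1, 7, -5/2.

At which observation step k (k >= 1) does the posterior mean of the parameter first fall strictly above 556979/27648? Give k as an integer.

obs 1: x=-5 → posterior Inverse-Gamma(17/10, 21/10)
obs 2: x=1 → posterior Inverse-Gamma(11/5, 73/5)
obs 3: x=1/4 → posterior Inverse-Gamma(27/10, 3781/160)
obs 4: x=-1 → posterior Inverse-Gamma(16/5, 4501/160)
obs 5: x=2 → posterior Inverse-Gamma(37/10, 7381/160)
obs 6: x=7/2 → posterior Inverse-Gamma(21/5, 11881/160)
obs 7: x=-2 → posterior Inverse-Gamma(47/10, 12201/160)
obs 8: x=-1 → posterior Inverse-Gamma(26/5, 12921/160)
obs 9: x=0 → posterior Inverse-Gamma(57/10, 14201/160)
obs 10: x=2 → posterior Inverse-Gamma(31/5, 17081/160)
obs 11: x=-3/4 → posterior Inverse-Gamma(67/10, 8963/80)
obs 12: x=1 → posterior Inverse-Gamma(36/5, 9963/80)
obs 13: x=7 → posterior Inverse-Gamma(77/10, 14803/80)
obs 14: x=-5/2 → posterior Inverse-Gamma(41/5, 14893/80)

k = 6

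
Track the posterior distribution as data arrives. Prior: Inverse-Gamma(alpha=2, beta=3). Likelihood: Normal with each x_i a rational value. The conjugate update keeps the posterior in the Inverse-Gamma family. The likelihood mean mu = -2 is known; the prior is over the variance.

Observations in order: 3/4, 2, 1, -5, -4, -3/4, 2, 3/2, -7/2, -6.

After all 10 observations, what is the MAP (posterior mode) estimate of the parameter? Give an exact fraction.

797/128

obs 1: x=3/4 → posterior Inverse-Gamma(5/2, 217/32)
obs 2: x=2 → posterior Inverse-Gamma(3, 473/32)
obs 3: x=1 → posterior Inverse-Gamma(7/2, 617/32)
obs 4: x=-5 → posterior Inverse-Gamma(4, 761/32)
obs 5: x=-4 → posterior Inverse-Gamma(9/2, 825/32)
obs 6: x=-3/4 → posterior Inverse-Gamma(5, 425/16)
obs 7: x=2 → posterior Inverse-Gamma(11/2, 553/16)
obs 8: x=3/2 → posterior Inverse-Gamma(6, 651/16)
obs 9: x=-7/2 → posterior Inverse-Gamma(13/2, 669/16)
obs 10: x=-6 → posterior Inverse-Gamma(7, 797/16)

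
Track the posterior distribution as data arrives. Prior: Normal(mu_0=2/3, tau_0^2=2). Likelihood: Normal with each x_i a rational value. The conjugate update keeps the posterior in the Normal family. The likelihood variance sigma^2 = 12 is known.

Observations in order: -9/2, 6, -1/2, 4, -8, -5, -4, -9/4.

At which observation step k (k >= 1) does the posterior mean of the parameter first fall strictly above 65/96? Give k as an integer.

k = 2

obs 1: x=-9/2 → posterior Normal(-1/14, 12/7)
obs 2: x=6 → posterior Normal(11/16, 3/2)
obs 3: x=-1/2 → posterior Normal(5/9, 4/3)
obs 4: x=4 → posterior Normal(9/10, 6/5)
obs 5: x=-8 → posterior Normal(1/11, 12/11)
obs 6: x=-5 → posterior Normal(-1/3, 1)
obs 7: x=-4 → posterior Normal(-8/13, 12/13)
obs 8: x=-9/4 → posterior Normal(-41/56, 6/7)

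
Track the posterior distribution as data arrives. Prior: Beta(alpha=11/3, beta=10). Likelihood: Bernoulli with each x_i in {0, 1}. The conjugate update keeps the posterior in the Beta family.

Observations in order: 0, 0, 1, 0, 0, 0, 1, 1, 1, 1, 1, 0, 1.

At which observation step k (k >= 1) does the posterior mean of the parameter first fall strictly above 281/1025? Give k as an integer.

obs 1: x=0 → posterior Beta(11/3, 11)
obs 2: x=0 → posterior Beta(11/3, 12)
obs 3: x=1 → posterior Beta(14/3, 12)
obs 4: x=0 → posterior Beta(14/3, 13)
obs 5: x=0 → posterior Beta(14/3, 14)
obs 6: x=0 → posterior Beta(14/3, 15)
obs 7: x=1 → posterior Beta(17/3, 15)
obs 8: x=1 → posterior Beta(20/3, 15)
obs 9: x=1 → posterior Beta(23/3, 15)
obs 10: x=1 → posterior Beta(26/3, 15)
obs 11: x=1 → posterior Beta(29/3, 15)
obs 12: x=0 → posterior Beta(29/3, 16)
obs 13: x=1 → posterior Beta(32/3, 16)

k = 3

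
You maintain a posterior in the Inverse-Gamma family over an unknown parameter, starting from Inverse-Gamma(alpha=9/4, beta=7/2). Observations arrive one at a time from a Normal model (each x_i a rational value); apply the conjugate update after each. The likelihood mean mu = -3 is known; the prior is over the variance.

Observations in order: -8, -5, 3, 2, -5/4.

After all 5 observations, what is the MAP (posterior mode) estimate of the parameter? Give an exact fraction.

1601/184

obs 1: x=-8 → posterior Inverse-Gamma(11/4, 16)
obs 2: x=-5 → posterior Inverse-Gamma(13/4, 18)
obs 3: x=3 → posterior Inverse-Gamma(15/4, 36)
obs 4: x=2 → posterior Inverse-Gamma(17/4, 97/2)
obs 5: x=-5/4 → posterior Inverse-Gamma(19/4, 1601/32)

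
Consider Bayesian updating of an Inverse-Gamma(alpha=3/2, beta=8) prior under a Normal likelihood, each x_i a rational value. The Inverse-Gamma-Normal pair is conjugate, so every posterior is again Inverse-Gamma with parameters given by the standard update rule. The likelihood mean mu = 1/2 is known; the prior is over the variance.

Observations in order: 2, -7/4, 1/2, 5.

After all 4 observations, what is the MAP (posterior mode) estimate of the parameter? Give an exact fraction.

obs 1: x=2 → posterior Inverse-Gamma(2, 73/8)
obs 2: x=-7/4 → posterior Inverse-Gamma(5/2, 373/32)
obs 3: x=1/2 → posterior Inverse-Gamma(3, 373/32)
obs 4: x=5 → posterior Inverse-Gamma(7/2, 697/32)

697/144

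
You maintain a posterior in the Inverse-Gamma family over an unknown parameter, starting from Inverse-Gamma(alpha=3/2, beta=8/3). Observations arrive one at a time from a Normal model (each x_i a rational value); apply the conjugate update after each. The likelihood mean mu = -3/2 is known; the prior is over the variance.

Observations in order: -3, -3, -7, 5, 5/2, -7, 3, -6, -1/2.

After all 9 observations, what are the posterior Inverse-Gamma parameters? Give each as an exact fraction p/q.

alpha=6, beta=2041/24

obs 1: x=-3 → posterior Inverse-Gamma(2, 91/24)
obs 2: x=-3 → posterior Inverse-Gamma(5/2, 59/12)
obs 3: x=-7 → posterior Inverse-Gamma(3, 481/24)
obs 4: x=5 → posterior Inverse-Gamma(7/2, 247/6)
obs 5: x=5/2 → posterior Inverse-Gamma(4, 295/6)
obs 6: x=-7 → posterior Inverse-Gamma(9/2, 1543/24)
obs 7: x=3 → posterior Inverse-Gamma(5, 893/12)
obs 8: x=-6 → posterior Inverse-Gamma(11/2, 2029/24)
obs 9: x=-1/2 → posterior Inverse-Gamma(6, 2041/24)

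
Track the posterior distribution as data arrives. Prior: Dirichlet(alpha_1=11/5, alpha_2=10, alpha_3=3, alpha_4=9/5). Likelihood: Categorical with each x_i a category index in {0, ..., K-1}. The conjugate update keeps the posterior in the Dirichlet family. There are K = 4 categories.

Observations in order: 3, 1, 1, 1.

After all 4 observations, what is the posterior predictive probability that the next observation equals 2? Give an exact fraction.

1/7

obs 1: x=3 → posterior Dirichlet(11/5, 10, 3, 14/5)
obs 2: x=1 → posterior Dirichlet(11/5, 11, 3, 14/5)
obs 3: x=1 → posterior Dirichlet(11/5, 12, 3, 14/5)
obs 4: x=1 → posterior Dirichlet(11/5, 13, 3, 14/5)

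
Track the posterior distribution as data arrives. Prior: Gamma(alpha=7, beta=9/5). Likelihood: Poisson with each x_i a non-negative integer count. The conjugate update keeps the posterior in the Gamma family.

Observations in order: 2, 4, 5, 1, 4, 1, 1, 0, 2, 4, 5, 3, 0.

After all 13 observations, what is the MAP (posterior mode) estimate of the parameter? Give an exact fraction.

obs 1: x=2 → posterior Gamma(9, 14/5)
obs 2: x=4 → posterior Gamma(13, 19/5)
obs 3: x=5 → posterior Gamma(18, 24/5)
obs 4: x=1 → posterior Gamma(19, 29/5)
obs 5: x=4 → posterior Gamma(23, 34/5)
obs 6: x=1 → posterior Gamma(24, 39/5)
obs 7: x=1 → posterior Gamma(25, 44/5)
obs 8: x=0 → posterior Gamma(25, 49/5)
obs 9: x=2 → posterior Gamma(27, 54/5)
obs 10: x=4 → posterior Gamma(31, 59/5)
obs 11: x=5 → posterior Gamma(36, 64/5)
obs 12: x=3 → posterior Gamma(39, 69/5)
obs 13: x=0 → posterior Gamma(39, 74/5)

95/37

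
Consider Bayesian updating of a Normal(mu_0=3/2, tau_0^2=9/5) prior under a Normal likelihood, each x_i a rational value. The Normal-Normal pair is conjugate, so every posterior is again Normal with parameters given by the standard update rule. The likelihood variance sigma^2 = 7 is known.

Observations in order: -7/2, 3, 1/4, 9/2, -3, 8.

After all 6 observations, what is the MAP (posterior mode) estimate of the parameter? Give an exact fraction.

obs 1: x=-7/2 → posterior Normal(21/44, 63/44)
obs 2: x=3 → posterior Normal(48/53, 63/53)
obs 3: x=1/4 → posterior Normal(201/248, 63/62)
obs 4: x=9/2 → posterior Normal(363/284, 63/71)
obs 5: x=-3 → posterior Normal(51/64, 63/80)
obs 6: x=8 → posterior Normal(543/356, 63/89)

543/356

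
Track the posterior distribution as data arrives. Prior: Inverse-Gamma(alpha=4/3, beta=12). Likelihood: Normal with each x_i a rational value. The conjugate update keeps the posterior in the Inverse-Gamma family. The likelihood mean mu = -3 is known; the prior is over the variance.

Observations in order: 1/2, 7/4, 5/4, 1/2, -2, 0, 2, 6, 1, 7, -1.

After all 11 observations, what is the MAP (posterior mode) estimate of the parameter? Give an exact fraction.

7803/376

obs 1: x=1/2 → posterior Inverse-Gamma(11/6, 145/8)
obs 2: x=7/4 → posterior Inverse-Gamma(7/3, 941/32)
obs 3: x=5/4 → posterior Inverse-Gamma(17/6, 615/16)
obs 4: x=1/2 → posterior Inverse-Gamma(10/3, 713/16)
obs 5: x=-2 → posterior Inverse-Gamma(23/6, 721/16)
obs 6: x=0 → posterior Inverse-Gamma(13/3, 793/16)
obs 7: x=2 → posterior Inverse-Gamma(29/6, 993/16)
obs 8: x=6 → posterior Inverse-Gamma(16/3, 1641/16)
obs 9: x=1 → posterior Inverse-Gamma(35/6, 1769/16)
obs 10: x=7 → posterior Inverse-Gamma(19/3, 2569/16)
obs 11: x=-1 → posterior Inverse-Gamma(41/6, 2601/16)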